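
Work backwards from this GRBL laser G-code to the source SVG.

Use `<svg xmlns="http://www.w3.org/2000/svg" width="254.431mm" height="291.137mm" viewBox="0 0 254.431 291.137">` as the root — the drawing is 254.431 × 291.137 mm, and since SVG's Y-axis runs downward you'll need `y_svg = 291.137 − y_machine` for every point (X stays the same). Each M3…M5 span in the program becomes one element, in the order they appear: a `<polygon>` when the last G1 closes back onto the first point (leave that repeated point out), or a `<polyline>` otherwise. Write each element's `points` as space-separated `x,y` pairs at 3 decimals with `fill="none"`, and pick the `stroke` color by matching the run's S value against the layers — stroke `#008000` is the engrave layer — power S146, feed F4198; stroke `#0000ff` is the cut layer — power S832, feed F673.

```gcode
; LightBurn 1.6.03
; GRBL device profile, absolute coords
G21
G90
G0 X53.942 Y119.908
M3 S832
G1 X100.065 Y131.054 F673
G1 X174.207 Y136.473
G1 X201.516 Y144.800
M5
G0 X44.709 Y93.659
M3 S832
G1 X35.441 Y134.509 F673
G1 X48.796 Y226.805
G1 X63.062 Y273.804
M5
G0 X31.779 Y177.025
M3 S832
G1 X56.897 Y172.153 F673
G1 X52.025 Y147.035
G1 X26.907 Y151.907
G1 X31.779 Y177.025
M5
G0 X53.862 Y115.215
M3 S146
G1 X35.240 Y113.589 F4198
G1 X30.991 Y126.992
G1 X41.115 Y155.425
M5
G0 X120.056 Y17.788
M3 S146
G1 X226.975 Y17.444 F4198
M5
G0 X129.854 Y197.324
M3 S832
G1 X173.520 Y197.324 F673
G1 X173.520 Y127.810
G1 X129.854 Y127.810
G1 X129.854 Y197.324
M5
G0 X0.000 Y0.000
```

Machine Y-up, SVG Y-down with viewBox height 291.137, so y_svg = 291.137 − y_machine; X carries over.

Run 1: power S832 maps to stroke `#0000ff` (cut). The run is open, so emit a `<polyline>` with points (Y-flipped): 53.942,171.229 100.065,160.083 174.207,154.664 201.516,146.337.

Run 2: S832 ⇒ cut layer `#0000ff`. The run is open, so emit a `<polyline>` with points (Y-flipped): 44.709,197.478 35.441,156.628 48.796,64.332 63.062,17.333.

Run 3: the run's S832 means `#0000ff` (cut). The run returns to its start, so emit a `<polygon>` with points (Y-flipped): 31.779,114.112 56.897,118.984 52.025,144.102 26.907,139.230.

Run 4: the run's S146 means `#008000` (engrave). The run is open, so emit a `<polyline>` with points (Y-flipped): 53.862,175.922 35.240,177.548 30.991,164.145 41.115,135.712.

Run 5: power S146 maps to stroke `#008000` (engrave). The run is open, so emit a `<polyline>` with points (Y-flipped): 120.056,273.349 226.975,273.693.

Run 6: power S832 maps to stroke `#0000ff` (cut). The run returns to its start, so emit a `<polygon>` with points (Y-flipped): 129.854,93.813 173.520,93.813 173.520,163.327 129.854,163.327.

<svg xmlns="http://www.w3.org/2000/svg" width="254.431mm" height="291.137mm" viewBox="0 0 254.431 291.137">
  <polyline points="53.942,171.229 100.065,160.083 174.207,154.664 201.516,146.337" fill="none" stroke="#0000ff"/>
  <polyline points="44.709,197.478 35.441,156.628 48.796,64.332 63.062,17.333" fill="none" stroke="#0000ff"/>
  <polygon points="31.779,114.112 56.897,118.984 52.025,144.102 26.907,139.230" fill="none" stroke="#0000ff"/>
  <polyline points="53.862,175.922 35.240,177.548 30.991,164.145 41.115,135.712" fill="none" stroke="#008000"/>
  <polyline points="120.056,273.349 226.975,273.693" fill="none" stroke="#008000"/>
  <polygon points="129.854,93.813 173.520,93.813 173.520,163.327 129.854,163.327" fill="none" stroke="#0000ff"/>
</svg>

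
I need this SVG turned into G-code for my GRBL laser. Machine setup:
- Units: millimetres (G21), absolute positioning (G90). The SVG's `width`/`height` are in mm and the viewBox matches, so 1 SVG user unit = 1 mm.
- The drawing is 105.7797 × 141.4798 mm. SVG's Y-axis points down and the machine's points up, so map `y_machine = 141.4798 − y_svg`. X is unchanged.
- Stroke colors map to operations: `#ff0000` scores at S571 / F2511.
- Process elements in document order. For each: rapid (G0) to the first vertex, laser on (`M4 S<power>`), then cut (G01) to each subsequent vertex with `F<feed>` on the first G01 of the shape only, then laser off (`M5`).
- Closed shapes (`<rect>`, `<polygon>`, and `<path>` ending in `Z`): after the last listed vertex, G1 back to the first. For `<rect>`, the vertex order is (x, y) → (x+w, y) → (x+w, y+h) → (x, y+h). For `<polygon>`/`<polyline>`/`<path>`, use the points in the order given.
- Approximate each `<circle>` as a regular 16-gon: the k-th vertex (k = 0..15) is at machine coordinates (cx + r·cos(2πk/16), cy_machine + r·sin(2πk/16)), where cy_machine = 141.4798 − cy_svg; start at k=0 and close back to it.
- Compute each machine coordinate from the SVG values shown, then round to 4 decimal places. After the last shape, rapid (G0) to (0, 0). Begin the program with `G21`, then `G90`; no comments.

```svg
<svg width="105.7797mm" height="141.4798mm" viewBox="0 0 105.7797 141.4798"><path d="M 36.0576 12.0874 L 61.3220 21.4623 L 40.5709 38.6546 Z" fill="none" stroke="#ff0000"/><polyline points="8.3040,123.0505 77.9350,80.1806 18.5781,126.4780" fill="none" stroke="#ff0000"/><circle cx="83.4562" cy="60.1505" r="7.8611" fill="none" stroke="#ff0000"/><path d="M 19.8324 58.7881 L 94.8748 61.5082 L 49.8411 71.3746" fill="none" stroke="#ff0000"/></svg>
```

G21
G90
G0 X36.0576 Y129.3924
M4 S571
G01 X61.3220 Y120.0175 F2511
G01 X40.5709 Y102.8252
G01 X36.0576 Y129.3924
M5
G0 X8.3040 Y18.4293
M4 S571
G01 X77.9350 Y61.2992 F2511
G01 X18.5781 Y15.0018
M5
G0 X91.3173 Y81.3293
M4 S571
G01 X90.7189 Y84.3376 F2511
G01 X89.0148 Y86.8879
G01 X86.4645 Y88.5920
G01 X83.4562 Y89.1904
G01 X80.4479 Y88.5920
G01 X77.8976 Y86.8879
G01 X76.1935 Y84.3376
G01 X75.5951 Y81.3293
G01 X76.1935 Y78.3210
G01 X77.8976 Y75.7707
G01 X80.4479 Y74.0666
G01 X83.4562 Y73.4682
G01 X86.4645 Y74.0666
G01 X89.0148 Y75.7707
G01 X90.7189 Y78.3210
G01 X91.3173 Y81.3293
M5
G0 X19.8324 Y82.6917
M4 S571
G01 X94.8748 Y79.9716 F2511
G01 X49.8411 Y70.1052
M5
G0 X0.0000 Y0.0000

Since the viewBox matches the mm dimensions, user units are millimetres directly. The only transform is the Y-flip y_m = 141.4798 − y_svg.

Shape 1 is a regular polygon drawn with `<path>`. Its stroke #ff0000 means score at S571, F2511. After flipping Y the toolpath is (36.0576,129.3924) → (61.3220,120.0175) → (40.5709,102.8252) → (36.0576,129.3924), returning to the start.

Shape 2 is a open polyline drawn with `<polyline>`. Its stroke #ff0000 means score at S571, F2511. After flipping Y the toolpath is (8.3040,18.4293) → (77.9350,61.2992) → (18.5781,15.0018).

Shape 3 is a circle drawn with `<circle>`. Its stroke #ff0000 means score at S571, F2511. After flipping Y the toolpath is (91.3173,81.3293) → (90.7189,84.3376) → (89.0148,86.8879) → (86.4645,88.5920) → (83.4562,89.1904) → (80.4479,88.5920) → (77.8976,86.8879) → (76.1935,84.3376) → (75.5951,81.3293) → (76.1935,78.3210) → (77.8976,75.7707) → (80.4479,74.0666) → (83.4562,73.4682) → (86.4645,74.0666) → (89.0148,75.7707) → (90.7189,78.3210) → (91.3173,81.3293), returning to the start.

Shape 4 is a open polyline drawn with `<path>`. Its stroke #ff0000 means score at S571, F2511. After flipping Y the toolpath is (19.8324,82.6917) → (94.8748,79.9716) → (49.8411,70.1052).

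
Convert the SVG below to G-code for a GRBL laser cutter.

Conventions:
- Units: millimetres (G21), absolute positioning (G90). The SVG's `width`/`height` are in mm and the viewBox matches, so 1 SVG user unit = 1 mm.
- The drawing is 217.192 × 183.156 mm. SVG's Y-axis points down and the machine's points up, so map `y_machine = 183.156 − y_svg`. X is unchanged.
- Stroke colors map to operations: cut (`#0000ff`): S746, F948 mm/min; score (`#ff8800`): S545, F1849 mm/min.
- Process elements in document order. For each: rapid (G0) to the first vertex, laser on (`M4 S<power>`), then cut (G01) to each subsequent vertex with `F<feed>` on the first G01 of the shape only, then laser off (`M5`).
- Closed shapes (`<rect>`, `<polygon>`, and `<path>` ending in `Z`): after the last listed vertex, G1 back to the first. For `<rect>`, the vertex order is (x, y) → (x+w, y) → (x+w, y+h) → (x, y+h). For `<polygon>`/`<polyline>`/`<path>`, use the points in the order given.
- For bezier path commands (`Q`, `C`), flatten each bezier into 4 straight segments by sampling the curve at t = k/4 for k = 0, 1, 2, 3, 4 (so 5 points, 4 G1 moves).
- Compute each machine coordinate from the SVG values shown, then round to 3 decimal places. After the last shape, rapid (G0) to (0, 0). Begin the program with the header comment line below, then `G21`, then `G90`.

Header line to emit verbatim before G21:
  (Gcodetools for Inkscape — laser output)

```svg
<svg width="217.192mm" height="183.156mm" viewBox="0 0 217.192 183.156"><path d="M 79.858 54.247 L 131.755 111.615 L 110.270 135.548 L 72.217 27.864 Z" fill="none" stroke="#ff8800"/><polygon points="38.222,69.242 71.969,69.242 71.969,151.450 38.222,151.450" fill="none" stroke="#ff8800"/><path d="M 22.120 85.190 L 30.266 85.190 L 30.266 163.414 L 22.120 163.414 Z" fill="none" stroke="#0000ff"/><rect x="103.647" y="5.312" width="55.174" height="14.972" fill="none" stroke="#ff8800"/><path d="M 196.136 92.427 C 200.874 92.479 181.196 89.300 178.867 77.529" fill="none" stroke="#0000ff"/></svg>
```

(Gcodetools for Inkscape — laser output)
G21
G90
G0 X79.858 Y128.909
M4 S545
G01 X131.755 Y71.541 F1849
G01 X110.270 Y47.608
G01 X72.217 Y155.292
G01 X79.858 Y128.909
M5
G0 X38.222 Y113.914
M4 S545
G01 X71.969 Y113.914 F1849
G01 X71.969 Y31.706
G01 X38.222 Y31.706
G01 X38.222 Y113.914
M5
G0 X22.120 Y97.966
M4 S746
G01 X30.266 Y97.966 F948
G01 X30.266 Y19.742
G01 X22.120 Y19.742
G01 X22.120 Y97.966
M5
G0 X103.647 Y177.844
M4 S545
G01 X158.821 Y177.844 F1849
G01 X158.821 Y162.872
G01 X103.647 Y162.872
G01 X103.647 Y177.844
M5
G0 X196.136 Y90.729
M4 S746
G01 X195.764 Y91.380 F948
G01 X190.152 Y93.744
G01 X183.214 Y98.326
G01 X178.867 Y105.627
M5
G0 X0.000 Y0.000

viewBox `0 0 217.192 183.156` with mm width/height → 1 unit = 1 mm. Flip: y_m = 183.156 − y_svg.

**Shape 1** — `<path>` closed polygon, stroke `#ff8800` → score (S545, F1849). Machine vertices: (79.858,128.909) → (131.755,71.541) → (110.270,47.608) → (72.217,155.292) → (79.858,128.909). Closed: final G1 returns to the first vertex.

**Shape 2** — `<polygon>` rectangle, stroke `#ff8800` → score (S545, F1849). Machine vertices: (38.222,113.914) → (71.969,113.914) → (71.969,31.706) → (38.222,31.706) → (38.222,113.914). Closed: final G1 returns to the first vertex.

**Shape 3** — `<path>` rectangle, stroke `#0000ff` → cut (S746, F948). Machine vertices: (22.120,97.966) → (30.266,97.966) → (30.266,19.742) → (22.120,19.742) → (22.120,97.966). Closed: final G1 returns to the first vertex.

**Shape 4** — `<rect>` rectangle, stroke `#ff8800` → score (S545, F1849). Machine vertices: (103.647,177.844) → (158.821,177.844) → (158.821,162.872) → (103.647,162.872) → (103.647,177.844). Closed: final G1 returns to the first vertex.

**Shape 5** — `<path>` cubic bezier, stroke `#0000ff` → cut (S746, F948). Control points (SVG): P0=(196.136,92.427), P1=(200.874,92.479), P2=(181.196,89.300), P3=(178.867,77.529); sampled at t=k/4. Machine vertices: (196.136,90.729) → (195.764,91.380) → (190.152,93.744) → (183.214,98.326) → (178.867,105.627). Open path.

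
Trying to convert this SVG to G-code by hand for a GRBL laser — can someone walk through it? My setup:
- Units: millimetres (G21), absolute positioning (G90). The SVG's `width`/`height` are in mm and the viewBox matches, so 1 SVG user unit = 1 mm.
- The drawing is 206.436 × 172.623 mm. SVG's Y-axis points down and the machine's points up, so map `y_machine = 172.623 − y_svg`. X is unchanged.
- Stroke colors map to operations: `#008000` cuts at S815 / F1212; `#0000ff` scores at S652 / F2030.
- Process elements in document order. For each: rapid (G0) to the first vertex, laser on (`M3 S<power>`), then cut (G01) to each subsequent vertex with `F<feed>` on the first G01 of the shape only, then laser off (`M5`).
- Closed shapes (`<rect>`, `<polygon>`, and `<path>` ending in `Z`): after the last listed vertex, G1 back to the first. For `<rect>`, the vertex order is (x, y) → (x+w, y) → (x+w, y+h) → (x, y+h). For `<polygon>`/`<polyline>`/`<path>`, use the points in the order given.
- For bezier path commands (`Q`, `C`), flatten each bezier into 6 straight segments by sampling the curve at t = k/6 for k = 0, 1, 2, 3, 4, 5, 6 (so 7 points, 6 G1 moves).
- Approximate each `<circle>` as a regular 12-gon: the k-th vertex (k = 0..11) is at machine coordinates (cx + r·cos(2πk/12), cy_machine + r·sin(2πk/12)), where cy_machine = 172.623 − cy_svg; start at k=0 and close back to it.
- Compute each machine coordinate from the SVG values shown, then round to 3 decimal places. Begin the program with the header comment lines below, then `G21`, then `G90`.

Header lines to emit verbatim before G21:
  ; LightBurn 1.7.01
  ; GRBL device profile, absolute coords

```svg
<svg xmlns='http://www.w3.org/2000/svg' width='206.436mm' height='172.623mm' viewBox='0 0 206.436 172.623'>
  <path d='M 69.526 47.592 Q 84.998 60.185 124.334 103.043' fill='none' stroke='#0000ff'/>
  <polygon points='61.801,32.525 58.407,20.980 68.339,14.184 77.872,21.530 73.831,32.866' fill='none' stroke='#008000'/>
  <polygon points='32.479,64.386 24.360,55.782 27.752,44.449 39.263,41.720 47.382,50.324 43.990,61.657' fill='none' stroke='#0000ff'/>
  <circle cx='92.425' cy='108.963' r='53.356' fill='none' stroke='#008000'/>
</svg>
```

1 u = 1 mm; y_m = 172.623 − y.

[1] `<path>` quadratic bezier, #0000ff→score S652 F2030: (69.526,125.031) → (75.346,119.993) → (82.492,113.273) → (90.964,104.872) → (100.762,94.789) → (111.885,83.025) → (124.334,69.580)

[2] `<polygon>` regular polygon, #008000→cut S815 F1212: (61.801,140.098) → (58.407,151.643) → (68.339,158.439) → (77.872,151.093) → (73.831,139.757) → (61.801,140.098) (closed)

[3] `<polygon>` regular polygon, #0000ff→score S652 F2030: (32.479,108.237) → (24.360,116.841) → (27.752,128.174) → (39.263,130.903) → (47.382,122.299) → (43.990,110.966) → (32.479,108.237) (closed)

[4] `<circle>` circle, #008000→cut S815 F1212: (145.781,63.660) → (138.633,90.338) → (119.103,109.868) → (92.425,117.016) → (65.747,109.868) → (46.217,90.338) → (39.069,63.660) → (46.217,36.982) → (65.747,17.452) → (92.425,10.304) → (119.103,17.452) → (138.633,36.982) → (145.781,63.660) (closed)

; LightBurn 1.7.01
; GRBL device profile, absolute coords
G21
G90
G0 X69.526 Y125.031
M3 S652
G01 X75.346 Y119.993 F2030
G01 X82.492 Y113.273
G01 X90.964 Y104.872
G01 X100.762 Y94.789
G01 X111.885 Y83.025
G01 X124.334 Y69.580
M5
G0 X61.801 Y140.098
M3 S815
G01 X58.407 Y151.643 F1212
G01 X68.339 Y158.439
G01 X77.872 Y151.093
G01 X73.831 Y139.757
G01 X61.801 Y140.098
M5
G0 X32.479 Y108.237
M3 S652
G01 X24.360 Y116.841 F2030
G01 X27.752 Y128.174
G01 X39.263 Y130.903
G01 X47.382 Y122.299
G01 X43.990 Y110.966
G01 X32.479 Y108.237
M5
G0 X145.781 Y63.660
M3 S815
G01 X138.633 Y90.338 F1212
G01 X119.103 Y109.868
G01 X92.425 Y117.016
G01 X65.747 Y109.868
G01 X46.217 Y90.338
G01 X39.069 Y63.660
G01 X46.217 Y36.982
G01 X65.747 Y17.452
G01 X92.425 Y10.304
G01 X119.103 Y17.452
G01 X138.633 Y36.982
G01 X145.781 Y63.660
M5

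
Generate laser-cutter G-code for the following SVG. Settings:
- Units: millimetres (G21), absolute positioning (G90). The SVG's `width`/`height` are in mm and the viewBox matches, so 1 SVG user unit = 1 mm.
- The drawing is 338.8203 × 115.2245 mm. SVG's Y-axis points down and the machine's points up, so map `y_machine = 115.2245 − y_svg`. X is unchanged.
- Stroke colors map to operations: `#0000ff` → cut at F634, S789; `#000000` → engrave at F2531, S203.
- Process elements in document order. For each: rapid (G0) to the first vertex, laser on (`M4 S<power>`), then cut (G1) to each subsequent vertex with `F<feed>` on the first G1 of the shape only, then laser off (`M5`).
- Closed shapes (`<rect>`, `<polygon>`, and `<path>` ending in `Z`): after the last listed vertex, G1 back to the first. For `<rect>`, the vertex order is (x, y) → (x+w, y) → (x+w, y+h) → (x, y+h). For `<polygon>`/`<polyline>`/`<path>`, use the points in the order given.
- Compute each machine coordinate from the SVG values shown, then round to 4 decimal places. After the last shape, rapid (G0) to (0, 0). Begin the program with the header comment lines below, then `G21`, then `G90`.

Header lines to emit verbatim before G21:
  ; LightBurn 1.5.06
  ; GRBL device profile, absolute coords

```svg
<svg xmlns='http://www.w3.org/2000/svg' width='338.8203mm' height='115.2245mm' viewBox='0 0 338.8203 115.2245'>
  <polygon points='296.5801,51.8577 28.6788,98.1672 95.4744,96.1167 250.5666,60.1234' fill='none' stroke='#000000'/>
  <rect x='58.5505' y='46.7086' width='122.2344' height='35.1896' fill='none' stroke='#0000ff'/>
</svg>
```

; LightBurn 1.5.06
; GRBL device profile, absolute coords
G21
G90
G0 X296.5801 Y63.3668
M4 S203
G1 X28.6788 Y17.0573 F2531
G1 X95.4744 Y19.1078
G1 X250.5666 Y55.1011
G1 X296.5801 Y63.3668
M5
G0 X58.5505 Y68.5159
M4 S789
G1 X180.7849 Y68.5159 F634
G1 X180.7849 Y33.3263
G1 X58.5505 Y33.3263
G1 X58.5505 Y68.5159
M5
G0 X0.0000 Y0.0000

Since the viewBox matches the mm dimensions, user units are millimetres directly. The only transform is the Y-flip y_m = 115.2245 − y_svg.

Shape 1 is a closed polygon drawn with `<polygon>`. Its stroke #000000 means engrave at S203, F2531. After flipping Y the toolpath is (296.5801,63.3668) → (28.6788,17.0573) → (95.4744,19.1078) → (250.5666,55.1011) → (296.5801,63.3668), returning to the start.

Shape 2 is a rectangle drawn with `<rect>`. Its stroke #0000ff means cut at S789, F634. After flipping Y the toolpath is (58.5505,68.5159) → (180.7849,68.5159) → (180.7849,33.3263) → (58.5505,33.3263) → (58.5505,68.5159), returning to the start.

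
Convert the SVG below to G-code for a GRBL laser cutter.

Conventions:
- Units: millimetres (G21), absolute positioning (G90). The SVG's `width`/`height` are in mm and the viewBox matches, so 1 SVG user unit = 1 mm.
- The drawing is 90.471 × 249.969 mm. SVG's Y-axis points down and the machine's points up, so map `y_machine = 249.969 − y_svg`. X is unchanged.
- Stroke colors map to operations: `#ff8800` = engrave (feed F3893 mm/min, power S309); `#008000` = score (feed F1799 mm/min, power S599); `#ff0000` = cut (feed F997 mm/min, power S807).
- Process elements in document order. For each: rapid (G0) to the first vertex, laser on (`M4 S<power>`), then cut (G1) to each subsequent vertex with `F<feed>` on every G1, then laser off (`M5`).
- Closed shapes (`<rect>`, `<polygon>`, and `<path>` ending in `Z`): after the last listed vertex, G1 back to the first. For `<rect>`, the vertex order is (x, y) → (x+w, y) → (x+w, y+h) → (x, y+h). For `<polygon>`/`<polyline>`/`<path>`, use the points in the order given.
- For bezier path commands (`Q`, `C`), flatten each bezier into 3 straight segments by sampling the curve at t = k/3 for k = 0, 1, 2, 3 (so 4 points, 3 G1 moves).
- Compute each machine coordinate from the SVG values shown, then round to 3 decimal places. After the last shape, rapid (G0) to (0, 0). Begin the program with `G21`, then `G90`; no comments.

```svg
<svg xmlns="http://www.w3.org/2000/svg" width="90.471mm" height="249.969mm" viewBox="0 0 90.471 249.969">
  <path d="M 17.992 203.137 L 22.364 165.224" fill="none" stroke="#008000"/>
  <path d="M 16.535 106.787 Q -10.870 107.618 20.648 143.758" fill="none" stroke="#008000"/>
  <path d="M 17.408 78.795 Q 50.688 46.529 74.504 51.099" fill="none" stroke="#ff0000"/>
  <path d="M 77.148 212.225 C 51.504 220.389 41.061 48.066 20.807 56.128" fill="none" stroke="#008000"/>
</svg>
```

G21
G90
G0 X17.992 Y46.832
M4 S599
G1 X22.364 Y84.745 F1799
M5
G0 X16.535 Y143.182
M4 S599
G1 X4.812 Y138.705 F1799
G1 X6.183 Y126.381 F1799
G1 X20.648 Y106.211 F1799
M5
G0 X17.408 Y171.174
M4 S807
G1 X38.543 Y188.592 F997
G1 X57.575 Y197.824 F997
G1 X74.504 Y198.870 F997
M5
G0 X77.148 Y37.744
M4 S599
G1 X55.645 Y76.377 F1799
G1 X38.717 Y155.140 F1799
G1 X20.807 Y193.841 F1799
M5
G0 X0.000 Y0.000

viewBox `0 0 90.471 249.969` with mm width/height → 1 unit = 1 mm. Flip: y_m = 249.969 − y_svg.

**Shape 1** — `<path>` line segment, stroke `#008000` → score (S599, F1799). Machine vertices: (17.992,46.832) → (22.364,84.745). Open path.

**Shape 2** — `<path>` quadratic bezier, stroke `#008000` → score (S599, F1799). Control points (SVG): P0=(16.535,106.787), P1=(-10.870,107.618), P2=(20.648,143.758); sampled at t=k/3. Machine vertices: (16.535,143.182) → (4.812,138.705) → (6.183,126.381) → (20.648,106.211). Open path.

**Shape 3** — `<path>` quadratic bezier, stroke `#ff0000` → cut (S807, F997). Control points (SVG): P0=(17.408,78.795), P1=(50.688,46.529), P2=(74.504,51.099); sampled at t=k/3. Machine vertices: (17.408,171.174) → (38.543,188.592) → (57.575,197.824) → (74.504,198.870). Open path.

**Shape 4** — `<path>` cubic bezier, stroke `#008000` → score (S599, F1799). Control points (SVG): P0=(77.148,212.225), P1=(51.504,220.389), P2=(41.061,48.066), P3=(20.807,56.128); sampled at t=k/3. Machine vertices: (77.148,37.744) → (55.645,76.377) → (38.717,155.140) → (20.807,193.841). Open path.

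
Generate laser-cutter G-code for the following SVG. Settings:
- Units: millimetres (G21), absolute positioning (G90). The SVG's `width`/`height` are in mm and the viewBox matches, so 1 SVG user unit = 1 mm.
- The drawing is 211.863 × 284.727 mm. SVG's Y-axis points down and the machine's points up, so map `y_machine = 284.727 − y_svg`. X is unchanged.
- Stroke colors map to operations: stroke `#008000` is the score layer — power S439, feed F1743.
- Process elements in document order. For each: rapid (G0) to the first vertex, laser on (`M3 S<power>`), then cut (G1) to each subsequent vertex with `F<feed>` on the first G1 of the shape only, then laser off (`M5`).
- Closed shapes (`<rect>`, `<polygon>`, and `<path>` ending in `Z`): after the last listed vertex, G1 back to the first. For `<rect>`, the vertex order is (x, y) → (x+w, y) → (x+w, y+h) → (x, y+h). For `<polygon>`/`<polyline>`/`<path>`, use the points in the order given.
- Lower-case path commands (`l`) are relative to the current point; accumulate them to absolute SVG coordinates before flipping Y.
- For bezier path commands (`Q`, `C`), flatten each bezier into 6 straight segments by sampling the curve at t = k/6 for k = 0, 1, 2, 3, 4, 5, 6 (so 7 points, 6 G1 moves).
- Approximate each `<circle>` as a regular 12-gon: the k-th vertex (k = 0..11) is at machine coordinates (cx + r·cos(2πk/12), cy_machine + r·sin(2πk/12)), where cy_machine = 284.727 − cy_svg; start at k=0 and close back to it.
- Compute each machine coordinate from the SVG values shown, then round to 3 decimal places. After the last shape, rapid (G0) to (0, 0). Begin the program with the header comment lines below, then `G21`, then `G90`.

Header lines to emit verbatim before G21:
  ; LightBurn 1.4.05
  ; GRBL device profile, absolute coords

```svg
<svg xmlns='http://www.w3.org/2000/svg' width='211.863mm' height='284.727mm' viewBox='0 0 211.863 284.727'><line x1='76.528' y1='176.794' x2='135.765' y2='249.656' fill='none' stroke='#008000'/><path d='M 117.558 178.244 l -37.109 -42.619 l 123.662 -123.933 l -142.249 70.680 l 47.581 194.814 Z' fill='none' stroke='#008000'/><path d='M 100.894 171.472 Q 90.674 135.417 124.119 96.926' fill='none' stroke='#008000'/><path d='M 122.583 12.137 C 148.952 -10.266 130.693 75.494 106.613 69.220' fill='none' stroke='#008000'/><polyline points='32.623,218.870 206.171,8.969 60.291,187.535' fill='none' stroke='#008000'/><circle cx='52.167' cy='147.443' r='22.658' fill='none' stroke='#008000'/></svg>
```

; LightBurn 1.4.05
; GRBL device profile, absolute coords
G21
G90
G0 X76.528 Y107.933
M3 S439
G1 X135.765 Y35.071 F1743
M5
G0 X117.558 Y106.483
M3 S439
G1 X80.449 Y149.102 F1743
G1 X204.111 Y273.035
G1 X61.862 Y202.355
G1 X109.443 Y7.541
G1 X117.558 Y106.483
M5
G0 X100.894 Y113.255
M3 S439
G1 X98.700 Y125.341 F1743
G1 X98.932 Y137.562
G1 X101.590 Y149.919
G1 X106.674 Y162.411
G1 X114.184 Y175.038
G1 X124.119 Y187.801
M5
G0 X122.583 Y272.590
M3 S439
G1 X132.228 Y275.705 F1743
G1 X135.513 Y266.353
G1 X133.516 Y250.097
G1 X127.315 Y232.496
G1 X117.988 Y219.113
G1 X106.613 Y215.507
M5
G0 X32.623 Y65.857
M3 S439
G1 X206.171 Y275.758 F1743
G1 X60.291 Y97.192
M5
G0 X74.825 Y137.284
M3 S439
G1 X71.789 Y148.613 F1743
G1 X63.496 Y156.906
G1 X52.167 Y159.942
G1 X40.838 Y156.906
G1 X32.545 Y148.613
G1 X29.509 Y137.284
G1 X32.545 Y125.955
G1 X40.838 Y117.662
G1 X52.167 Y114.626
G1 X63.496 Y117.662
G1 X71.789 Y125.955
G1 X74.825 Y137.284
M5
G0 X0.000 Y0.000

viewBox `0 0 211.863 284.727` with mm width/height → 1 unit = 1 mm. Flip: y_m = 284.727 − y_svg.

**Shape 1** — `<line>` line segment, stroke `#008000` → score (S439, F1743). Machine vertices: (76.528,107.933) → (135.765,35.071). Open path.

**Shape 2** — `<path>` closed polygon, stroke `#008000` → score (S439, F1743). Machine vertices: (117.558,106.483) → (80.449,149.102) → (204.111,273.035) → (61.862,202.355) → (109.443,7.541) → (117.558,106.483). Closed: final G1 returns to the first vertex.

**Shape 3** — `<path>` quadratic bezier, stroke `#008000` → score (S439, F1743). Control points (SVG): P0=(100.894,171.472), P1=(90.674,135.417), P2=(124.119,96.926); sampled at t=k/6. Machine vertices: (100.894,113.255) → (98.700,125.341) → (98.932,137.562) → (101.590,149.919) → (106.674,162.411) → (114.184,175.038) → (124.119,187.801). Open path.

**Shape 4** — `<path>` cubic bezier, stroke `#008000` → score (S439, F1743). Control points (SVG): P0=(122.583,12.137), P1=(148.952,-10.266), P2=(130.693,75.494), P3=(106.613,69.220); sampled at t=k/6. Machine vertices: (122.583,272.590) → (132.228,275.705) → (135.513,266.353) → (133.516,250.097) → (127.315,232.496) → (117.988,219.113) → (106.613,215.507). Open path.

**Shape 5** — `<polyline>` open polyline, stroke `#008000` → score (S439, F1743). Machine vertices: (32.623,65.857) → (206.171,275.758) → (60.291,97.192). Open path.

**Shape 6** — `<circle>` circle, stroke `#008000` → score (S439, F1743). Machine vertices: (74.825,137.284) → (71.789,148.613) → (63.496,156.906) → (52.167,159.942) → (40.838,156.906) → (32.545,148.613) → (29.509,137.284) → (32.545,125.955) → (40.838,117.662) → (52.167,114.626) → (63.496,117.662) → (71.789,125.955) → (74.825,137.284). Closed: final G1 returns to the first vertex.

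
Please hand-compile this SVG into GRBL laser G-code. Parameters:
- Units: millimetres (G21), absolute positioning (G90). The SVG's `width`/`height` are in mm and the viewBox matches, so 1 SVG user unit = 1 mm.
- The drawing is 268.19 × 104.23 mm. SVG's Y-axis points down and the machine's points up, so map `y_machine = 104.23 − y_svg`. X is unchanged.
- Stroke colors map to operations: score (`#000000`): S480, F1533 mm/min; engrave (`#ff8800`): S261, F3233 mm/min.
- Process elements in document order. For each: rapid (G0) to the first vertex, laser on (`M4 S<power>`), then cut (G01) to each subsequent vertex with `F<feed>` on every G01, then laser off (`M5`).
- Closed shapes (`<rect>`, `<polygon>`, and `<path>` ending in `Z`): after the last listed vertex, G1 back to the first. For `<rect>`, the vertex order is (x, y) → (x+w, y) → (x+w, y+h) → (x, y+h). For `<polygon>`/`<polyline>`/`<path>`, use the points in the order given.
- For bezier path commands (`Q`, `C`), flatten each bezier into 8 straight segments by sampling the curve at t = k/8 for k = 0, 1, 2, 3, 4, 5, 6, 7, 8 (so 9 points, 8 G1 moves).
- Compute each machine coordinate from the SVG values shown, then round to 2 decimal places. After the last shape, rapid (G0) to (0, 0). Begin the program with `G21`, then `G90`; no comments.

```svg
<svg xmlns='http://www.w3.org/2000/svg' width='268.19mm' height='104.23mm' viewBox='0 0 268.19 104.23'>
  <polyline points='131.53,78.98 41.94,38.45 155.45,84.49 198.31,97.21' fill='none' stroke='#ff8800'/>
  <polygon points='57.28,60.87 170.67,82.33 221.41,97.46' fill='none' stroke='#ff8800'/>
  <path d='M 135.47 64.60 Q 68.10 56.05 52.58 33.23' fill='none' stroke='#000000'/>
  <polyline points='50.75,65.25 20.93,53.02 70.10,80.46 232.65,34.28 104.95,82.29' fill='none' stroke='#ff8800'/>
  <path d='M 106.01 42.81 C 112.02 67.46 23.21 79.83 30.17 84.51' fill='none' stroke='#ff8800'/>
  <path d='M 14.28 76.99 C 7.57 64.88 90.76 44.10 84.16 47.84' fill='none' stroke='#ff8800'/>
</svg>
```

viewBox `0 0 268.19 104.23` with mm width/height → 1 unit = 1 mm. Flip: y_m = 104.23 − y_svg.

**Shape 1** — `<polyline>` open polyline, stroke `#ff8800` → engrave (S261, F3233). Machine vertices: (131.53,25.25) → (41.94,65.78) → (155.45,19.74) → (198.31,7.02). Open path.

**Shape 2** — `<polygon>` closed polygon, stroke `#ff8800` → engrave (S261, F3233). Machine vertices: (57.28,43.36) → (170.67,21.90) → (221.41,6.77) → (57.28,43.36). Closed: final G1 returns to the first vertex.

**Shape 3** — `<path>` quadratic bezier, stroke `#000000` → score (S480, F1533). Control points (SVG): P0=(135.47,64.60), P1=(68.10,56.05), P2=(52.58,33.23); sampled at t=k/8. Machine vertices: (135.47,39.63) → (119.44,41.99) → (105.03,44.80) → (92.23,48.05) → (81.06,51.75) → (71.51,55.89) → (63.58,60.48) → (57.27,65.52) → (52.58,71.00). Open path.

**Shape 4** — `<polyline>` open polyline, stroke `#ff8800` → engrave (S261, F3233). Machine vertices: (50.75,38.98) → (20.93,51.21) → (70.10,23.77) → (232.65,69.95) → (104.95,21.94). Open path.

**Shape 5** — `<path>` cubic bezier, stroke `#ff8800` → engrave (S261, F3233). Control points (SVG): P0=(106.01,42.81), P1=(112.02,67.46), P2=(23.21,79.83), P3=(30.17,84.51); sampled at t=k/8. Machine vertices: (106.01,61.42) → (104.19,52.74) → (95.72,45.16) → (82.82,38.63) → (67.73,33.08) → (52.69,28.47) → (39.93,24.74) → (31.68,21.84) → (30.17,19.72). Open path.

**Shape 6** — `<path>` cubic bezier, stroke `#ff8800` → engrave (S261, F3233). Control points (SVG): P0=(14.28,76.99), P1=(7.57,64.88), P2=(90.76,44.10), P3=(84.16,47.84); sampled at t=k/8. Machine vertices: (14.28,27.24) → (15.63,32.12) → (23.30,37.43) → (35.18,42.77) → (49.18,47.76) → (63.18,52.00) → (75.08,55.12) → (82.78,56.71) → (84.16,56.39). Open path.

G21
G90
G0 X131.53 Y25.25
M4 S261
G01 X41.94 Y65.78 F3233
G01 X155.45 Y19.74 F3233
G01 X198.31 Y7.02 F3233
M5
G0 X57.28 Y43.36
M4 S261
G01 X170.67 Y21.90 F3233
G01 X221.41 Y6.77 F3233
G01 X57.28 Y43.36 F3233
M5
G0 X135.47 Y39.63
M4 S480
G01 X119.44 Y41.99 F1533
G01 X105.03 Y44.80 F1533
G01 X92.23 Y48.05 F1533
G01 X81.06 Y51.75 F1533
G01 X71.51 Y55.89 F1533
G01 X63.58 Y60.48 F1533
G01 X57.27 Y65.52 F1533
G01 X52.58 Y71.00 F1533
M5
G0 X50.75 Y38.98
M4 S261
G01 X20.93 Y51.21 F3233
G01 X70.10 Y23.77 F3233
G01 X232.65 Y69.95 F3233
G01 X104.95 Y21.94 F3233
M5
G0 X106.01 Y61.42
M4 S261
G01 X104.19 Y52.74 F3233
G01 X95.72 Y45.16 F3233
G01 X82.82 Y38.63 F3233
G01 X67.73 Y33.08 F3233
G01 X52.69 Y28.47 F3233
G01 X39.93 Y24.74 F3233
G01 X31.68 Y21.84 F3233
G01 X30.17 Y19.72 F3233
M5
G0 X14.28 Y27.24
M4 S261
G01 X15.63 Y32.12 F3233
G01 X23.30 Y37.43 F3233
G01 X35.18 Y42.77 F3233
G01 X49.18 Y47.76 F3233
G01 X63.18 Y52.00 F3233
G01 X75.08 Y55.12 F3233
G01 X82.78 Y56.71 F3233
G01 X84.16 Y56.39 F3233
M5
G0 X0.00 Y0.00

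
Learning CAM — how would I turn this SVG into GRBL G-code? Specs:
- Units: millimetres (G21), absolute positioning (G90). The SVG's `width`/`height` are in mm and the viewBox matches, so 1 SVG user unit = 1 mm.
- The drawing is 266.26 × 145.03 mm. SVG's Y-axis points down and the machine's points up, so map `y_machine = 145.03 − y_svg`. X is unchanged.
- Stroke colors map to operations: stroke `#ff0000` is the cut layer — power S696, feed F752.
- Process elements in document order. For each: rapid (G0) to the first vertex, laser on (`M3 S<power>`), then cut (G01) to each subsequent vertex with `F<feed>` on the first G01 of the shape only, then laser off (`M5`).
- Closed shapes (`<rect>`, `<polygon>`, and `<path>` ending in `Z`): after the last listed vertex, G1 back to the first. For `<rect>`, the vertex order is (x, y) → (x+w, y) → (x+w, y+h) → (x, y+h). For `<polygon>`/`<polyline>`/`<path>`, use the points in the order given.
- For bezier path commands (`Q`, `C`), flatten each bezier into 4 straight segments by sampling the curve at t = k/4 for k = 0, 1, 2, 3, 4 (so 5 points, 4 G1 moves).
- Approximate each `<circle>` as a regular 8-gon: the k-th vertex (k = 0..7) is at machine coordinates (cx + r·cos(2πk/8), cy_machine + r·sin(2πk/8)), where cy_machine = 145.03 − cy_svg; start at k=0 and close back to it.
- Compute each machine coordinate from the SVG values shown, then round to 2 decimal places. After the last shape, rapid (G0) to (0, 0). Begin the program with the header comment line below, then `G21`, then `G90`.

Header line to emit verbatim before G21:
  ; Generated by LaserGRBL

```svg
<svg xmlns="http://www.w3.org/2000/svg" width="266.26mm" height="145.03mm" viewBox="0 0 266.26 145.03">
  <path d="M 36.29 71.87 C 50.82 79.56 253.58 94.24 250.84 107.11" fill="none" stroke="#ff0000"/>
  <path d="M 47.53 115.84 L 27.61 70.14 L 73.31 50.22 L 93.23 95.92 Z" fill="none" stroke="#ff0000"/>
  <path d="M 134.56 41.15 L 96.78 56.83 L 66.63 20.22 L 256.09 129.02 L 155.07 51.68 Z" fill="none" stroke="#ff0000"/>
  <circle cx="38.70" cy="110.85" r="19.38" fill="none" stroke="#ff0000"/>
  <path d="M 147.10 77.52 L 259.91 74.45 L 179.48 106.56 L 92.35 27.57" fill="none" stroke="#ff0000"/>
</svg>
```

; Generated by LaserGRBL
G21
G90
G0 X36.29 Y73.16
M3 S696
G01 X76.33 Y66.22 F752
G01 X150.04 Y57.48
G01 X220.52 Y47.77
G01 X250.84 Y37.92
M5
G0 X47.53 Y29.19
M3 S696
G01 X27.61 Y74.89 F752
G01 X73.31 Y94.81
G01 X93.23 Y49.11
G01 X47.53 Y29.19
M5
G0 X134.56 Y103.88
M3 S696
G01 X96.78 Y88.20 F752
G01 X66.63 Y124.81
G01 X256.09 Y16.01
G01 X155.07 Y93.35
G01 X134.56 Y103.88
M5
G0 X58.08 Y34.18
M3 S696
G01 X52.40 Y47.88 F752
G01 X38.70 Y53.56
G01 X25.00 Y47.88
G01 X19.32 Y34.18
G01 X25.00 Y20.48
G01 X38.70 Y14.80
G01 X52.40 Y20.48
G01 X58.08 Y34.18
M5
G0 X147.10 Y67.51
M3 S696
G01 X259.91 Y70.58 F752
G01 X179.48 Y38.47
G01 X92.35 Y117.46
M5
G0 X0.00 Y0.00

1 u = 1 mm; y_m = 145.03 − y.

[1] `<path>` cubic bezier, #ff0000→cut S696 F752: (36.29,73.16) → (76.33,66.22) → (150.04,57.48) → (220.52,47.77) → (250.84,37.92)

[2] `<path>` regular polygon, #ff0000→cut S696 F752: (47.53,29.19) → (27.61,74.89) → (73.31,94.81) → (93.23,49.11) → (47.53,29.19) (closed)

[3] `<path>` closed polygon, #ff0000→cut S696 F752: (134.56,103.88) → (96.78,88.20) → (66.63,124.81) → (256.09,16.01) → (155.07,93.35) → (134.56,103.88) (closed)

[4] `<circle>` circle, #ff0000→cut S696 F752: (58.08,34.18) → (52.40,47.88) → (38.70,53.56) → (25.00,47.88) → (19.32,34.18) → (25.00,20.48) → (38.70,14.80) → (52.40,20.48) → (58.08,34.18) (closed)

[5] `<path>` open polyline, #ff0000→cut S696 F752: (147.10,67.51) → (259.91,70.58) → (179.48,38.47) → (92.35,117.46)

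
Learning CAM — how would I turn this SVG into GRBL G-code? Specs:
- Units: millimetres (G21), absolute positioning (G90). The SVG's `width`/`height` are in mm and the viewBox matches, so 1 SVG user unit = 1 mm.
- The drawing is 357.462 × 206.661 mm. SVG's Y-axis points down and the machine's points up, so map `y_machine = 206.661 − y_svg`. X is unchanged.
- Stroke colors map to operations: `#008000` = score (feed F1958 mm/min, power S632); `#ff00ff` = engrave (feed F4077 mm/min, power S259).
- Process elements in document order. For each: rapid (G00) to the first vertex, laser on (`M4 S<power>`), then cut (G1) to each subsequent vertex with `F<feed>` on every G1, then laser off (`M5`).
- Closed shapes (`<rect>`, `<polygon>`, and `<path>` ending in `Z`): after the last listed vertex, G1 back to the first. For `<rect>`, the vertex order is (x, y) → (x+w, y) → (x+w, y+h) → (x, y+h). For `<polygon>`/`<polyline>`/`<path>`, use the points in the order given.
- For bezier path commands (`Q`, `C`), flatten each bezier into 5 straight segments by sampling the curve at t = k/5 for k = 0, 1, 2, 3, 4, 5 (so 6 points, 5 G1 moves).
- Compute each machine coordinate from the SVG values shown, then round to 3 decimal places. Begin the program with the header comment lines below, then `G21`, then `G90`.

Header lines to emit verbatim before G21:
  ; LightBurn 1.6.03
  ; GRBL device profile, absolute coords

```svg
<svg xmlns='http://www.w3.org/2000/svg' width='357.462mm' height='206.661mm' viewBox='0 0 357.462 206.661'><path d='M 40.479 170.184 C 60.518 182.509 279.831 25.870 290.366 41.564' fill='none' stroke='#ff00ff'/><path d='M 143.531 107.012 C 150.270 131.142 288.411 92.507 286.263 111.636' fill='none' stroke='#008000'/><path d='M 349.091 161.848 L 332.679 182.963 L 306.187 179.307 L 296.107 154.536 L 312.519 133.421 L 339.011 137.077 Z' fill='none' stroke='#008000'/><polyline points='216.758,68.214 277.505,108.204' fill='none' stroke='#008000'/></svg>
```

Since the viewBox matches the mm dimensions, user units are millimetres directly. The only transform is the Y-flip y_m = 206.661 − y_svg.

Shape 1 is a cubic bezier drawn with `<path>`. Its stroke #ff00ff means engrave at S259, F4077. After flipping Y the toolpath is (40.479,36.477) → (73.151,46.627) → (134.062,80.947) → (203.626,123.053) → (262.256,156.564) → (290.366,165.097).

Shape 2 is a cubic bezier drawn with `<path>`. Its stroke #008000 means score at S632, F1958. After flipping Y the toolpath is (143.531,99.649) → (161.169,91.739) → (197.303,93.106) → (238.890,97.967) → (272.891,100.535) → (286.263,95.025).

Shape 3 is a regular polygon drawn with `<path>`. Its stroke #008000 means score at S632, F1958. After flipping Y the toolpath is (349.091,44.813) → (332.679,23.698) → (306.187,27.354) → (296.107,52.125) → (312.519,73.240) → (339.011,69.584) → (349.091,44.813), returning to the start.

Shape 4 is a line segment drawn with `<polyline>`. Its stroke #008000 means score at S632, F1958. After flipping Y the toolpath is (216.758,138.447) → (277.505,98.457).

; LightBurn 1.6.03
; GRBL device profile, absolute coords
G21
G90
G00 X40.479 Y36.477
M4 S259
G1 X73.151 Y46.627 F4077
G1 X134.062 Y80.947 F4077
G1 X203.626 Y123.053 F4077
G1 X262.256 Y156.564 F4077
G1 X290.366 Y165.097 F4077
M5
G00 X143.531 Y99.649
M4 S632
G1 X161.169 Y91.739 F1958
G1 X197.303 Y93.106 F1958
G1 X238.890 Y97.967 F1958
G1 X272.891 Y100.535 F1958
G1 X286.263 Y95.025 F1958
M5
G00 X349.091 Y44.813
M4 S632
G1 X332.679 Y23.698 F1958
G1 X306.187 Y27.354 F1958
G1 X296.107 Y52.125 F1958
G1 X312.519 Y73.240 F1958
G1 X339.011 Y69.584 F1958
G1 X349.091 Y44.813 F1958
M5
G00 X216.758 Y138.447
M4 S632
G1 X277.505 Y98.457 F1958
M5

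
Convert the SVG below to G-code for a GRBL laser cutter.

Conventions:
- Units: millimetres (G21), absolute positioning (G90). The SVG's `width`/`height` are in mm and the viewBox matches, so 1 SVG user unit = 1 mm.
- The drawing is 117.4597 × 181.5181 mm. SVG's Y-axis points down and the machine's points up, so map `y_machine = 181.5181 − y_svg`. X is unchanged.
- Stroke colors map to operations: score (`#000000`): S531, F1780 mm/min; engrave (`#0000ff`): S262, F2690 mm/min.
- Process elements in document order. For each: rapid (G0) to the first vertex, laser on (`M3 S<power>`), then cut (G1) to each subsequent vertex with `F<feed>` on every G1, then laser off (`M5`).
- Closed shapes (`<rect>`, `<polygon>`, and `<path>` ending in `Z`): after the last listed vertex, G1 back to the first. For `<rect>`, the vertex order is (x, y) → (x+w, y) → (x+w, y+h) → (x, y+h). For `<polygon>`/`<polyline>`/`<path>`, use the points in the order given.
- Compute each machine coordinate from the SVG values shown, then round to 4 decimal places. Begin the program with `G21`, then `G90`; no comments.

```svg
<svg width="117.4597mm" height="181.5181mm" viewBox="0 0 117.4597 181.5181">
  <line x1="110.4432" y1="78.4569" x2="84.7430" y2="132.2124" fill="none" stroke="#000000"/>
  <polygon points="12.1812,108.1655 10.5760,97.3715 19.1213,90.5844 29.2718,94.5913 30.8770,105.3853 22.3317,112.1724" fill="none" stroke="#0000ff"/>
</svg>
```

1 u = 1 mm; y_m = 181.5181 − y.

[1] `<line>` line segment, #000000→score S531 F1780: (110.4432,103.0612) → (84.7430,49.3057)

[2] `<polygon>` regular polygon, #0000ff→engrave S262 F2690: (12.1812,73.3526) → (10.5760,84.1466) → (19.1213,90.9337) → (29.2718,86.9268) → (30.8770,76.1328) → (22.3317,69.3457) → (12.1812,73.3526) (closed)

G21
G90
G0 X110.4432 Y103.0612
M3 S531
G1 X84.7430 Y49.3057 F1780
M5
G0 X12.1812 Y73.3526
M3 S262
G1 X10.5760 Y84.1466 F2690
G1 X19.1213 Y90.9337 F2690
G1 X29.2718 Y86.9268 F2690
G1 X30.8770 Y76.1328 F2690
G1 X22.3317 Y69.3457 F2690
G1 X12.1812 Y73.3526 F2690
M5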